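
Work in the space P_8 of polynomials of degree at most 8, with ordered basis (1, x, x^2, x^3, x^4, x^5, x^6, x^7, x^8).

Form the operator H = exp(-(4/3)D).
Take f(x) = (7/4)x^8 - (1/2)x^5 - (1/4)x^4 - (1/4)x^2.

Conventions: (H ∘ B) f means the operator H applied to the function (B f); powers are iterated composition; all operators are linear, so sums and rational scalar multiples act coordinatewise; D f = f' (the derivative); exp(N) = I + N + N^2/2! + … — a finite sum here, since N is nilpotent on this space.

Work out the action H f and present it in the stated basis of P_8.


the result is g(x) = (7/4)x^8 - (56/3)x^7 + (784/9)x^6 - (12571/54)x^5 + (126439/324)x^4 - (102188/243)x^3 + (828871/2916)x^2 - (240014/2187)x + 120412/6561

order-1 term: -(56/3)x^7 + (10/3)x^4 + (4/3)x^3 + (2/3)x
order-2 term: (784/9)x^6 - (80/9)x^3 - (8/3)x^2 - 4/9
order-3 term: -(6272/27)x^5 + (320/27)x^2 + (64/27)x
order-4 term: (31360/81)x^4 - (640/81)x - 64/81
order-5 term: -(100352/243)x^3 + 512/243
order-6 term: (200704/729)x^2
order-7 term: -(229376/2187)x
order-8 term: 114688/6561
the series for exp(-(4/3)D) f terminates at order 8
exp(-(4/3)D) f = (7/4)x^8 - (56/3)x^7 + (784/9)x^6 - (12571/54)x^5 + (126439/324)x^4 - (102188/243)x^3 + (828871/2916)x^2 - (240014/2187)x + 120412/6561


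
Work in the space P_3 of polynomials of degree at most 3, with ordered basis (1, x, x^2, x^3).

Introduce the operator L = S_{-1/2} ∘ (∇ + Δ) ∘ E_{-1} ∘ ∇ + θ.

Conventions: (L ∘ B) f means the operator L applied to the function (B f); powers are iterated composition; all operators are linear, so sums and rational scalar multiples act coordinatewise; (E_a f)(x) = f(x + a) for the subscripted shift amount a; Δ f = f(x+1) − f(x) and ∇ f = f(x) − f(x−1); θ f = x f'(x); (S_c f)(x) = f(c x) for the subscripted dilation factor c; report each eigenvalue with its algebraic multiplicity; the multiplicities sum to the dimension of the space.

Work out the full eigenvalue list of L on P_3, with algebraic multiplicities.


image of 1: 0
image of x: x
image of x^2: 2x^2 + 4
image of x^3: 3x^3 - 6x - 18
the matrix is upper triangular; its diagonal is (0, 1, 2, 3)
for a triangular matrix the eigenvalues are the diagonal entries, with algebraic multiplicity their repetition count

λ = 0 (multiplicity 1), λ = 1 (multiplicity 1), λ = 2 (multiplicity 1), λ = 3 (multiplicity 1)


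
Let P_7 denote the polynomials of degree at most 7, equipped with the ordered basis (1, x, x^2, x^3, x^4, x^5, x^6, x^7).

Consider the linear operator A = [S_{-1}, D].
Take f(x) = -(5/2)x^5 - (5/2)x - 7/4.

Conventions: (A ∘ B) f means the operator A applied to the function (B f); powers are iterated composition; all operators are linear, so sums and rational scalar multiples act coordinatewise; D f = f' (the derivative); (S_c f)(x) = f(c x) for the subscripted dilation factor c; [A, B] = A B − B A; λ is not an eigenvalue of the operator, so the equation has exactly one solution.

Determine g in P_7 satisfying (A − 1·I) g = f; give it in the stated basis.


the result is g(x) = (5/2)x^5 + 25x^4 - 200x^3 - 1200x^2 + (9605/2)x + 38427/4

write g with unknown coordinates in the stated basis and equate coefficients in (A − 1·I) g = f
solving from the highest basis element down gives g = (5/2)x^5 + 25x^4 - 200x^3 - 1200x^2 + (9605/2)x + 38427/4
check: A g = 25x^4 - 200x^3 - 1200x^2 + 4800x + 9605
so A g − 1·g = -(5/2)x^5 - (5/2)x - 7/4 = f ✓


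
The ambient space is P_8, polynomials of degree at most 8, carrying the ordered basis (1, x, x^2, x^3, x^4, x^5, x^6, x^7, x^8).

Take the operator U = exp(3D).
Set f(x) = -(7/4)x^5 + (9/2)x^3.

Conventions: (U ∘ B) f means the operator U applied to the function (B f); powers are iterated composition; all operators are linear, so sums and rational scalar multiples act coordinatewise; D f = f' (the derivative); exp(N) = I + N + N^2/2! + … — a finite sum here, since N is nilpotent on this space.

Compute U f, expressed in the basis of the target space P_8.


order-1 term: -(105/4)x^4 + (81/2)x^2
order-2 term: -(315/2)x^3 + (243/2)x
order-3 term: -(945/2)x^2 + 243/2
order-4 term: -(2835/4)x
order-5 term: -1701/4
the series for exp(3D) f terminates at order 5
exp(3D) f = -(7/4)x^5 - (105/4)x^4 - 153x^3 - 432x^2 - (2349/4)x - 1215/4

g(x) = -(7/4)x^5 - (105/4)x^4 - 153x^3 - 432x^2 - (2349/4)x - 1215/4


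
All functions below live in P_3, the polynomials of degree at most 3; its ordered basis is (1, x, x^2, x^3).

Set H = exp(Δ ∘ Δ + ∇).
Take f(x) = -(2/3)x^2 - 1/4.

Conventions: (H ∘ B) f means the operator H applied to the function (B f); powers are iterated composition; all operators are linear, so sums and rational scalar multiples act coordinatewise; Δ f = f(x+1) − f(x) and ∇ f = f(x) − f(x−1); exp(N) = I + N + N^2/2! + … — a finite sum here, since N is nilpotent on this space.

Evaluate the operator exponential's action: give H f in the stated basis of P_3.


the image equals g(x) = -(2/3)x^2 - (4/3)x - 19/12

order-1 term: -(4/3)x - 2/3
order-2 term: -2/3
the series for exp(Δ ∘ Δ + ∇) f terminates at order 2
exp(Δ ∘ Δ + ∇) f = -(2/3)x^2 - (4/3)x - 19/12


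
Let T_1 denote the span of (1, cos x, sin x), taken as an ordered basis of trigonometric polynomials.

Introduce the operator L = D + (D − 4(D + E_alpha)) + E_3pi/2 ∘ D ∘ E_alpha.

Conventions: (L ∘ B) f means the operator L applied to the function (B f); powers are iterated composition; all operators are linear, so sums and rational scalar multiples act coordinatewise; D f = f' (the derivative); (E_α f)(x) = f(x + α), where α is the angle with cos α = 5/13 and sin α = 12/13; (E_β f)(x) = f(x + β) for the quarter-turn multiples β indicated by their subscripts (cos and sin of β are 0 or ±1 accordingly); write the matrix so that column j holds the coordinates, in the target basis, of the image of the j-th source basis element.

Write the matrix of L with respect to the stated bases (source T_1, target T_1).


the matrix is [[-4, 0, 0]; [0, -15/13, -62/13]; [0, 62/13, -15/13]] (rows listed top to bottom)

image of 1: -4
image of cos x: -(15/13)cos x + (62/13)sin x
image of sin x: -(62/13)cos x - (15/13)sin x
each image's coordinates form column j of the matrix


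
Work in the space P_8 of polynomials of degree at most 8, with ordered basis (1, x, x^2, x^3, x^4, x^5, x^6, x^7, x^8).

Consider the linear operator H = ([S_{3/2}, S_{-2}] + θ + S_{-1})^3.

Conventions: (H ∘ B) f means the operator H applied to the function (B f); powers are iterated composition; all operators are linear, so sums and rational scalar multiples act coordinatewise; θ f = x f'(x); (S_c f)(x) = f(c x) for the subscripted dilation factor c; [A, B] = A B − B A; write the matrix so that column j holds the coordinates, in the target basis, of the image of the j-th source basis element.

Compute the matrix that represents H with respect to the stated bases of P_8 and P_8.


image of 1: 1
image of x: 0
image of x^2: 27x^2
image of x^3: 8x^3
image of x^4: 125x^4
image of x^5: 64x^5
image of x^6: 343x^6
image of x^7: 216x^7
image of x^8: 729x^8
each image's coordinates form column j of the matrix

the matrix is [[1, 0, 0, 0, 0, 0, 0, 0, 0]; [0, 0, 0, 0, 0, 0, 0, 0, 0]; [0, 0, 27, 0, 0, 0, 0, 0, 0]; [0, 0, 0, 8, 0, 0, 0, 0, 0]; [0, 0, 0, 0, 125, 0, 0, 0, 0]; [0, 0, 0, 0, 0, 64, 0, 0, 0]; [0, 0, 0, 0, 0, 0, 343, 0, 0]; [0, 0, 0, 0, 0, 0, 0, 216, 0]; [0, 0, 0, 0, 0, 0, 0, 0, 729]] (rows listed top to bottom)


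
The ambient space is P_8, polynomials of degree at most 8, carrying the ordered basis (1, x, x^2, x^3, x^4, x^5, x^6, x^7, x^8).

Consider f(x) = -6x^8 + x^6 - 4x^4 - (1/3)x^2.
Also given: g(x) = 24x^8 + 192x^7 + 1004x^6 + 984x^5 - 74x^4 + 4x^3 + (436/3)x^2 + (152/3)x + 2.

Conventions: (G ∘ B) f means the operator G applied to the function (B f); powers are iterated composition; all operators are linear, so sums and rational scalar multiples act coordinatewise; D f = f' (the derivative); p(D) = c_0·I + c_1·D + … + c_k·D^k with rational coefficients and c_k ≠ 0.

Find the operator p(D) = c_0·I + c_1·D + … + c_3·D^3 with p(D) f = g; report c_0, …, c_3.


c_0 = -4, c_1 = -4, c_2 = -3, c_3 = -1/2

D^0 f = -6x^8 + x^6 - 4x^4 - (1/3)x^2
D^1 f = -48x^7 + 6x^5 - 16x^3 - (2/3)x
D^2 f = -336x^6 + 30x^4 - 48x^2 - 2/3
D^3 f = -2016x^5 + 120x^3 - 96x
matching coefficients of g against c_0 f + c_1 Df + … from the top degree down determines the c_i
solution: c_0 = -4, c_1 = -4, c_2 = -3, c_3 = -1/2


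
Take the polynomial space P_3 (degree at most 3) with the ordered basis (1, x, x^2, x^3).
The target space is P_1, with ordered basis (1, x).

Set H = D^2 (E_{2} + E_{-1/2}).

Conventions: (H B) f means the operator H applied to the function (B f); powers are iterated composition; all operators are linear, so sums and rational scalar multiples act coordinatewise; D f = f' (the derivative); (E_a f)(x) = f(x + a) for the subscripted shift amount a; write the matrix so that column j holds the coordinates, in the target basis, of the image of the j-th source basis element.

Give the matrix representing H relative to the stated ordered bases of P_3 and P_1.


image of 1: 0
image of x: 0
image of x^2: 4
image of x^3: 12x + 9
each image's coordinates form column j of the matrix

the matrix is [[0, 0, 4, 9]; [0, 0, 0, 12]] (rows listed top to bottom)


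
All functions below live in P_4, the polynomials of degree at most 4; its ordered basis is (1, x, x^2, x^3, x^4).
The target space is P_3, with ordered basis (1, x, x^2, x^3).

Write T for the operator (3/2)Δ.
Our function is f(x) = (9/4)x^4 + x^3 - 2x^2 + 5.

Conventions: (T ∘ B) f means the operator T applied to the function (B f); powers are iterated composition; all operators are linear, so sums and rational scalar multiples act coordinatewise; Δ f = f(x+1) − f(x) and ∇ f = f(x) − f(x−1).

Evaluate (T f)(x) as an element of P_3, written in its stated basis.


g(x) = (27/2)x^3 + (99/4)x^2 + 12x + 15/8

Δ f = 9x^3 + (33/2)x^2 + 8x + 5/4
((3/2)Δ) f = (27/2)x^3 + (99/4)x^2 + 12x + 15/8


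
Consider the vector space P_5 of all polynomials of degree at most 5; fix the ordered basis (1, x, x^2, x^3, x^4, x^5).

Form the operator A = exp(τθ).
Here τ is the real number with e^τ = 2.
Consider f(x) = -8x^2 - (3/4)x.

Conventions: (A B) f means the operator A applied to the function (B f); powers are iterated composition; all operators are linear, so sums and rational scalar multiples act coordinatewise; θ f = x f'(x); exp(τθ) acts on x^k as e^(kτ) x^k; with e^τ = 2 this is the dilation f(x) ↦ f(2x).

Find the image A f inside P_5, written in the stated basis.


the image equals g(x) = -32x^2 - (3/2)x

exp(τθ) x^k = e^(kτ) x^k; with e^τ = 2 this sends x^k to 2^k x^k
x ↦ 2 x
x^2 ↦ 4 x^2
applying this coordinatewise to f: exp(τθ) f = -32x^2 - (3/2)x


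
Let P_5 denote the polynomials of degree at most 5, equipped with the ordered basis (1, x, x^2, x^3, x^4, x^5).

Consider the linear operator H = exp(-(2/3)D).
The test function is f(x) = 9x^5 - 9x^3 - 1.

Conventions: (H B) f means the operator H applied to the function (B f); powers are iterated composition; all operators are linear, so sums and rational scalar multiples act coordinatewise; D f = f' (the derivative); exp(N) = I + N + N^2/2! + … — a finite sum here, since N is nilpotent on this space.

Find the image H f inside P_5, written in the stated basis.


the result is g(x) = 9x^5 - 30x^4 + 31x^3 - (26/3)x^2 - (28/9)x + 13/27

order-1 term: -30x^4 + 18x^2
order-2 term: 40x^3 - 12x
order-3 term: -(80/3)x^2 + 8/3
order-4 term: (80/9)x
order-5 term: -32/27
the series for exp(-(2/3)D) f terminates at order 5
exp(-(2/3)D) f = 9x^5 - 30x^4 + 31x^3 - (26/3)x^2 - (28/9)x + 13/27


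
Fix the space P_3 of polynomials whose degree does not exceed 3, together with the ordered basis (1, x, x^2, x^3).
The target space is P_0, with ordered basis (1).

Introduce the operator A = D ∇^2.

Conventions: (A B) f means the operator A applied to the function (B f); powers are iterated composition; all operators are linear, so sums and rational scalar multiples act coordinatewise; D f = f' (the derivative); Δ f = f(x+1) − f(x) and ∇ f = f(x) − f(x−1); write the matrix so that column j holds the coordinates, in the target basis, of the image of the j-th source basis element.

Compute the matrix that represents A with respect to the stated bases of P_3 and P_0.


the matrix is [[0, 0, 0, 6]] (rows listed top to bottom)

image of 1: 0
image of x: 0
image of x^2: 0
image of x^3: 6
each image's coordinates form column j of the matrix


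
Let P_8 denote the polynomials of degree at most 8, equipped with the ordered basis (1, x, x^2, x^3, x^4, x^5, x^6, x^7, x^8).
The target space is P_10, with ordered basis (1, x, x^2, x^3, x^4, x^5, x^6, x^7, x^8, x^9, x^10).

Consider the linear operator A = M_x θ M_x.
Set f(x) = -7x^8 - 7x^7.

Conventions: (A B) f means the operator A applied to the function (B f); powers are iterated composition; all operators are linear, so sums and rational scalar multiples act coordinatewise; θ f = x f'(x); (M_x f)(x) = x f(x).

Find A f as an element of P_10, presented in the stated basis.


M_x f = -7x^9 - 7x^8
θ M_x f = -63x^9 - 56x^8
M_x θ M_x f = -63x^10 - 56x^9

the image equals g(x) = -63x^10 - 56x^9


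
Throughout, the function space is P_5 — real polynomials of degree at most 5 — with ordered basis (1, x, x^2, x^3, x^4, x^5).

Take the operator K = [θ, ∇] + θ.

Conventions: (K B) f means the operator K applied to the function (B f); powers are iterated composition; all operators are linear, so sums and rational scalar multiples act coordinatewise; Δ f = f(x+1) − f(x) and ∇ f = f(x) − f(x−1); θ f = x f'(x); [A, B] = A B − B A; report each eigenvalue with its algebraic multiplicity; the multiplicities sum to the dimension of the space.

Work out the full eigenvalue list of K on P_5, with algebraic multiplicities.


λ = 0 (multiplicity 1), λ = 1 (multiplicity 1), λ = 2 (multiplicity 1), λ = 3 (multiplicity 1), λ = 4 (multiplicity 1), λ = 5 (multiplicity 1)

image of 1: 0
image of x: x - 1
image of x^2: 2x^2 - 2x + 2
image of x^3: 3x^3 - 3x^2 + 6x - 3
image of x^4: 4x^4 - 4x^3 + 12x^2 - 12x + 4
image of x^5: 5x^5 - 5x^4 + 20x^3 - 30x^2 + 20x - 5
the matrix is upper triangular; its diagonal is (0, 1, 2, 3, 4, 5)
for a triangular matrix the eigenvalues are the diagonal entries, with algebraic multiplicity their repetition count


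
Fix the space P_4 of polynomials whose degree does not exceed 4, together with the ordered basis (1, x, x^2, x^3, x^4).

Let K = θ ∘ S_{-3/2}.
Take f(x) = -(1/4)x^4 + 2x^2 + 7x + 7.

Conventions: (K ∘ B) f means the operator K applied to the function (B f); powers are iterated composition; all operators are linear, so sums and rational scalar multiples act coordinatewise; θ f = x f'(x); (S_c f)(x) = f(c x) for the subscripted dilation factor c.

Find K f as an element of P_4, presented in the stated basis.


g(x) = -(81/16)x^4 + 9x^2 - (21/2)x

S_{-3/2} f = -(81/64)x^4 + (9/2)x^2 - (21/2)x + 7
θ S_{-3/2} f = -(81/16)x^4 + 9x^2 - (21/2)x


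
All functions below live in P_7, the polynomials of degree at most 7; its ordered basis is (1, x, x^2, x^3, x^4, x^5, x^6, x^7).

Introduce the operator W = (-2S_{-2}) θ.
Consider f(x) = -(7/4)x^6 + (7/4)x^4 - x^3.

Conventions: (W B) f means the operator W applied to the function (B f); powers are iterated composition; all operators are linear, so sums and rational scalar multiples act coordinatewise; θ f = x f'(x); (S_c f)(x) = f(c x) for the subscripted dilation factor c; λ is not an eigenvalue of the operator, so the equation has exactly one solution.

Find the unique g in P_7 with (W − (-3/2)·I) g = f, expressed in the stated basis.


write g with unknown coordinates in the stated basis and equate coefficients in (W − (-3/2)·I) g = f
solving from the highest basis element down gives g = (1/438)x^6 - (7/506)x^4 - (2/99)x^3
check: W g = -(128/73)x^6 + (448/253)x^4 - (32/33)x^3
so W g − (-3/2)·g = -(7/4)x^6 + (7/4)x^4 - x^3 = f ✓

the image equals g(x) = (1/438)x^6 - (7/506)x^4 - (2/99)x^3


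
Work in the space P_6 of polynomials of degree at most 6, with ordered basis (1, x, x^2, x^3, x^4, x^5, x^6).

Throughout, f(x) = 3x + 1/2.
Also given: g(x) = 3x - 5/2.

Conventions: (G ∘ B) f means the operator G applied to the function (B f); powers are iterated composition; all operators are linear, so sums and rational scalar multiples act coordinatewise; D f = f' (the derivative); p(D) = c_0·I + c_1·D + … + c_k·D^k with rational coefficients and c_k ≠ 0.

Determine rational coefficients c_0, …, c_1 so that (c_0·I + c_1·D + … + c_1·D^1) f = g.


p(D) = I − D, i.e. c_0 = 1, c_1 = -1

D^0 f = 3x + 1/2
D^1 f = 3
matching coefficients of g against c_0 f + c_1 Df + … from the top degree down determines the c_i
solution: c_0 = 1, c_1 = -1


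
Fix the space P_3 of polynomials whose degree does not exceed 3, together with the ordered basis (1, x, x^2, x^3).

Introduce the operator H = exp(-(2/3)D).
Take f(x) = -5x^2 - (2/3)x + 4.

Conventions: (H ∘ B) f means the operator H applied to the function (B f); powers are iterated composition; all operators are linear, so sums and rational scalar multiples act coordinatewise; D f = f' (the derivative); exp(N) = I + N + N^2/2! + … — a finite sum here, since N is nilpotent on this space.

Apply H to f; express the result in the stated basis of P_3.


order-1 term: (20/3)x + 4/9
order-2 term: -20/9
the series for exp(-(2/3)D) f terminates at order 2
exp(-(2/3)D) f = -5x^2 + 6x + 20/9

g(x) = -5x^2 + 6x + 20/9


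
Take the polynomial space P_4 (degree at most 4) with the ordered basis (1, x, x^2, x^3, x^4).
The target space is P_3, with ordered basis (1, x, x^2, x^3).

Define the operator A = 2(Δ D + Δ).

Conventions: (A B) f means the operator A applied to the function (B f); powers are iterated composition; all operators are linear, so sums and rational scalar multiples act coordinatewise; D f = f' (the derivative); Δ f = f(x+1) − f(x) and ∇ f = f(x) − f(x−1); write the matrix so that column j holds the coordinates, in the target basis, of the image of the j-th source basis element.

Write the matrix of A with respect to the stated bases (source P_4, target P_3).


the matrix is [[0, 2, 6, 8, 10]; [0, 0, 4, 18, 32]; [0, 0, 0, 6, 36]; [0, 0, 0, 0, 8]] (rows listed top to bottom)

image of 1: 0
image of x: 2
image of x^2: 4x + 6
image of x^3: 6x^2 + 18x + 8
image of x^4: 8x^3 + 36x^2 + 32x + 10
each image's coordinates form column j of the matrix


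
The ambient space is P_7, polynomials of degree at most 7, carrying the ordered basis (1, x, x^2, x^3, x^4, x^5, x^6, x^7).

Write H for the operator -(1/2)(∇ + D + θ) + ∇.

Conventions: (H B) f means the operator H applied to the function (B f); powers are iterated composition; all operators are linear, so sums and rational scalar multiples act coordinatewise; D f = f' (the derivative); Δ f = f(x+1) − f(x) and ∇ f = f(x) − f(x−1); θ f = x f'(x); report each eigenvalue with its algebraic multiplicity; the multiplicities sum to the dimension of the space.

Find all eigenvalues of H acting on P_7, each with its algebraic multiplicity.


λ = -7/2 (multiplicity 1), λ = -3 (multiplicity 1), λ = -5/2 (multiplicity 1), λ = -2 (multiplicity 1), λ = -3/2 (multiplicity 1), λ = -1 (multiplicity 1), λ = -1/2 (multiplicity 1), λ = 0 (multiplicity 1)

image of 1: 0
image of x: -(1/2)x
image of x^2: -x^2 - 1/2
image of x^3: -(3/2)x^3 - (3/2)x + 1/2
image of x^4: -2x^4 - 3x^2 + 2x - 1/2
image of x^5: -(5/2)x^5 - 5x^3 + 5x^2 - (5/2)x + 1/2
image of x^6: -3x^6 - (15/2)x^4 + 10x^3 - (15/2)x^2 + 3x - 1/2
image of x^7: -(7/2)x^7 - (21/2)x^5 + (35/2)x^4 - (35/2)x^3 + (21/2)x^2 - (7/2)x + 1/2
the matrix is upper triangular; its diagonal is (0, -1/2, -1, -3/2, -2, -5/2, -3, -7/2)
for a triangular matrix the eigenvalues are the diagonal entries, with algebraic multiplicity their repetition count


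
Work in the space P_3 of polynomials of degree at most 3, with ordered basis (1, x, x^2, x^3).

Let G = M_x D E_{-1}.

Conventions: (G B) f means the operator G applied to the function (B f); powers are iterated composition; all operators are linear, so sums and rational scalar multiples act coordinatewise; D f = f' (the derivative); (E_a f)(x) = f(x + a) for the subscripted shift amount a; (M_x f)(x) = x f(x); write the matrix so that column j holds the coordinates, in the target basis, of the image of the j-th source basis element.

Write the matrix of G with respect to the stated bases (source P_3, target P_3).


the matrix is [[0, 0, 0, 0]; [0, 1, -2, 3]; [0, 0, 2, -6]; [0, 0, 0, 3]] (rows listed top to bottom)

image of 1: 0
image of x: x
image of x^2: 2x^2 - 2x
image of x^3: 3x^3 - 6x^2 + 3x
each image's coordinates form column j of the matrix


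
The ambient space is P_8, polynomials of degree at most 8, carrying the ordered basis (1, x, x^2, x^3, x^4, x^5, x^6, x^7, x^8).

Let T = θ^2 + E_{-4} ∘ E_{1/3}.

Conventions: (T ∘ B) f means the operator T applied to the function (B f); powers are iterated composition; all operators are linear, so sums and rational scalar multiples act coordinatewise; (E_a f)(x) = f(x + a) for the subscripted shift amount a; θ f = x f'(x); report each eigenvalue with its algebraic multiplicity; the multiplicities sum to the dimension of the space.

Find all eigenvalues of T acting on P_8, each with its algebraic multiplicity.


λ = 1 (multiplicity 1), λ = 2 (multiplicity 1), λ = 5 (multiplicity 1), λ = 10 (multiplicity 1), λ = 17 (multiplicity 1), λ = 26 (multiplicity 1), λ = 37 (multiplicity 1), λ = 50 (multiplicity 1), λ = 65 (multiplicity 1)

image of 1: 1
image of x: 2x - 11/3
image of x^2: 5x^2 - (22/3)x + 121/9
image of x^3: 10x^3 - 11x^2 + (121/3)x - 1331/27
image of x^4: 17x^4 - (44/3)x^3 + (242/3)x^2 - (5324/27)x + 14641/81
image of x^5: 26x^5 - (55/3)x^4 + (1210/9)x^3 - (13310/27)x^2 + (73205/81)x - 161051/243
image of x^6: 37x^6 - 22x^5 + (605/3)x^4 - (26620/27)x^3 + (73205/27)x^2 - (322102/81)x + 1771561/729
image of x^7: 50x^7 - (77/3)x^6 + (847/3)x^5 - (46585/27)x^4 + (512435/81)x^3 - (1127357/81)x^2 + (12400927/729)x - 19487171/2187
image of x^8: 65x^8 - (88/3)x^7 + (3388/9)x^6 - (74536/27)x^5 + (1024870/81)x^4 - (9018856/243)x^3 + (49603708/729)x^2 - (155897368/2187)x + 214358881/6561
the matrix is upper triangular; its diagonal is (1, 2, 5, 10, 17, 26, 37, 50, 65)
for a triangular matrix the eigenvalues are the diagonal entries, with algebraic multiplicity their repetition count


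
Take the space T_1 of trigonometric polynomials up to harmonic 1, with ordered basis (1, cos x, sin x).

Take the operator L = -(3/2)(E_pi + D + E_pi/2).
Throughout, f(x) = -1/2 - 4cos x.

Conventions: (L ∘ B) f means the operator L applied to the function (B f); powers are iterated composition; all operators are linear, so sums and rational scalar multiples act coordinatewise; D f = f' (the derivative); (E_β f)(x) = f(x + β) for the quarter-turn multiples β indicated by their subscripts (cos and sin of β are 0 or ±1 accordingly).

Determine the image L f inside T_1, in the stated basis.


E_pi f = -1/2 + 4cos x
D f = 4sin x
E_pi/2 f = -1/2 + 4sin x
(E_pi + D + E_pi/2) f = -1 + 4cos x + 8sin x
(-(3/2)(E_pi + D + E_pi/2)) f = 3/2 - 6cos x - 12sin x

the result is g(x) = 3/2 - 6cos x - 12sin x


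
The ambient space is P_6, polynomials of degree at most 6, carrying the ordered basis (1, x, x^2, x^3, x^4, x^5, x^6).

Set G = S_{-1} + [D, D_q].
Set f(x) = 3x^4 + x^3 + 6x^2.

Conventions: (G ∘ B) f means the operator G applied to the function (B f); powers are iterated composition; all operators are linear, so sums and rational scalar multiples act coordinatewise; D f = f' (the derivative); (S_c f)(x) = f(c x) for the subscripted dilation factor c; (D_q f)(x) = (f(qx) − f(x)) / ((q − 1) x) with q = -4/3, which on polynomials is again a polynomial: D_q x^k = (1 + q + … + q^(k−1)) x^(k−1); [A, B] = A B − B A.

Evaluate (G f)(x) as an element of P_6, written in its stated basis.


the result is g(x) = 3x^4 - x^3 - (59/3)x^2 + (35/9)x - 14

S_{-1} f = 3x^4 - x^3 + 6x^2
D_q f = -(25/9)x^3 + (13/9)x^2 - 2x
D D_q f = -(25/3)x^2 + (26/9)x - 2
D f = 12x^3 + 3x^2 + 12x
D_q D f = (52/3)x^2 - x + 12
[D, D_q] f = -(77/3)x^2 + (35/9)x - 14
(S_{-1} + [D, D_q]) f = 3x^4 - x^3 - (59/3)x^2 + (35/9)x - 14


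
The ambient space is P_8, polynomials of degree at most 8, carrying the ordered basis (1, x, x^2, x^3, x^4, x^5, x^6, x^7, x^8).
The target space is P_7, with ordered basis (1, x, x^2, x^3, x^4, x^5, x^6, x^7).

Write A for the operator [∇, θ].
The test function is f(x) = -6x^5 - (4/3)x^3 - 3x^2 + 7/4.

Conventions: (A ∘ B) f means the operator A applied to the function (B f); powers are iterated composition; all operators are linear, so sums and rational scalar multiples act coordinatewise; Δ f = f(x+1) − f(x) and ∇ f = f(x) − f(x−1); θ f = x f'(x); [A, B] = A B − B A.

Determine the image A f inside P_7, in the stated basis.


g(x) = -30x^4 + 120x^3 - 184x^2 + 122x - 28

θ f = -30x^5 - 4x^3 - 6x^2
∇ θ f = -150x^4 + 300x^3 - 312x^2 + 150x - 28
∇ f = -30x^4 + 60x^3 - 64x^2 + 28x - 13/3
θ ∇ f = -120x^4 + 180x^3 - 128x^2 + 28x
[∇, θ] f = -30x^4 + 120x^3 - 184x^2 + 122x - 28


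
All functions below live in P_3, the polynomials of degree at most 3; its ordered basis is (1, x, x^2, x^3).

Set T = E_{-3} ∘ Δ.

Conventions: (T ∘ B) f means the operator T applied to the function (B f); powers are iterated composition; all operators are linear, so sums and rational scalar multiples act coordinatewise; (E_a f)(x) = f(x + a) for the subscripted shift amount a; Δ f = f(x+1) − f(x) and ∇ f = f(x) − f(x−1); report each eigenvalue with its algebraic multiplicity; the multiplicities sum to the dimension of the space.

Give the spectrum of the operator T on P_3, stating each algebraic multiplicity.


image of 1: 0
image of x: 1
image of x^2: 2x - 5
image of x^3: 3x^2 - 15x + 19
the matrix is upper triangular; its diagonal is (0, 0, 0, 0)
for a triangular matrix the eigenvalues are the diagonal entries, with algebraic multiplicity their repetition count

λ = 0 (multiplicity 4)


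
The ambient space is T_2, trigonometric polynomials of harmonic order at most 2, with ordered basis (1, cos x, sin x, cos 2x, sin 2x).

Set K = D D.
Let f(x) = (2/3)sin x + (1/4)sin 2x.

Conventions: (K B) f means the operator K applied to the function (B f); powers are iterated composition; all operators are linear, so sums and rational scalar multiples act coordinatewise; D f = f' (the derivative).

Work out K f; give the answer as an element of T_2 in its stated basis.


the image equals g(x) = -(2/3)sin x - sin 2x

D f = (2/3)cos x + (1/2)cos 2x
D D f = -(2/3)sin x - sin 2x


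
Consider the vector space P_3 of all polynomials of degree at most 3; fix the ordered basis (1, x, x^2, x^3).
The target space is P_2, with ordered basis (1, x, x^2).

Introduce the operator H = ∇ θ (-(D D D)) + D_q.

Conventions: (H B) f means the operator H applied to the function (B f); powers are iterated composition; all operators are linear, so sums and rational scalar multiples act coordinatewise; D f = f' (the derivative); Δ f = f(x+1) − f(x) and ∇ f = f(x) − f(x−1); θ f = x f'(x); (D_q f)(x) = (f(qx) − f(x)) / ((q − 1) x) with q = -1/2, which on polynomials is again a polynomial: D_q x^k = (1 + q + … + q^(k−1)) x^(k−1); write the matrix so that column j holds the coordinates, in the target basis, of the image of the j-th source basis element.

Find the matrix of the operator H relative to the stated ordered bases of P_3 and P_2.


image of 1: 0
image of x: 1
image of x^2: (1/2)x
image of x^3: (3/4)x^2
each image's coordinates form column j of the matrix

the matrix is [[0, 1, 0, 0]; [0, 0, 1/2, 0]; [0, 0, 0, 3/4]] (rows listed top to bottom)


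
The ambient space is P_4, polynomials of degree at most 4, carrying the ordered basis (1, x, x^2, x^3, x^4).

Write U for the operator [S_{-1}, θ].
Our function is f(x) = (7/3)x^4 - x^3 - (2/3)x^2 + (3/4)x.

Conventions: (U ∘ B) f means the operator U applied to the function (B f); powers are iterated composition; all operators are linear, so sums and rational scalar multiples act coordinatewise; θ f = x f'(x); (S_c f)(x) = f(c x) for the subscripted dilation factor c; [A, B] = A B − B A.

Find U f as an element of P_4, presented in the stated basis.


g(x) = 0

θ f = (28/3)x^4 - 3x^3 - (4/3)x^2 + (3/4)x
S_{-1} θ f = (28/3)x^4 + 3x^3 - (4/3)x^2 - (3/4)x
S_{-1} f = (7/3)x^4 + x^3 - (2/3)x^2 - (3/4)x
θ S_{-1} f = (28/3)x^4 + 3x^3 - (4/3)x^2 - (3/4)x
[S_{-1}, θ] f = 0


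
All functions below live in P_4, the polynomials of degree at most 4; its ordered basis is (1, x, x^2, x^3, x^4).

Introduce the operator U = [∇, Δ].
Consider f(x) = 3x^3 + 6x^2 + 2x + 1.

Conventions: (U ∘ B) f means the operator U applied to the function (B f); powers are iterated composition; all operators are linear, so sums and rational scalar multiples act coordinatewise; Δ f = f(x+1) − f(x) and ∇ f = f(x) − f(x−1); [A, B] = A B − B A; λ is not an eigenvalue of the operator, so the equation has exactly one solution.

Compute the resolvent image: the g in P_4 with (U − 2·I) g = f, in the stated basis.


the image equals g(x) = -(3/2)x^3 - 3x^2 - x - 1/2

write g with unknown coordinates in the stated basis and equate coefficients in (U − 2·I) g = f
solving from the highest basis element down gives g = -(3/2)x^3 - 3x^2 - x - 1/2
check: U g = 0
so U g − 2·g = 3x^3 + 6x^2 + 2x + 1 = f ✓


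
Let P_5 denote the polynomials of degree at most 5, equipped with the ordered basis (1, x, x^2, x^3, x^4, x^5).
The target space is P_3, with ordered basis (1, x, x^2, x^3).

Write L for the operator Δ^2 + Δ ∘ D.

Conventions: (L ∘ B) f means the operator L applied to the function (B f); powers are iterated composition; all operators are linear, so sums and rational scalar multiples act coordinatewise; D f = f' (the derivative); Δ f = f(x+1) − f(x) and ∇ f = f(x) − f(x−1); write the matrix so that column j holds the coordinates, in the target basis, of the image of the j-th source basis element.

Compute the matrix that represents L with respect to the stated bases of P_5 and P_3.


image of 1: 0
image of x: 0
image of x^2: 4
image of x^3: 12x + 9
image of x^4: 24x^2 + 36x + 18
image of x^5: 40x^3 + 90x^2 + 90x + 35
each image's coordinates form column j of the matrix

the matrix is [[0, 0, 4, 9, 18, 35]; [0, 0, 0, 12, 36, 90]; [0, 0, 0, 0, 24, 90]; [0, 0, 0, 0, 0, 40]] (rows listed top to bottom)


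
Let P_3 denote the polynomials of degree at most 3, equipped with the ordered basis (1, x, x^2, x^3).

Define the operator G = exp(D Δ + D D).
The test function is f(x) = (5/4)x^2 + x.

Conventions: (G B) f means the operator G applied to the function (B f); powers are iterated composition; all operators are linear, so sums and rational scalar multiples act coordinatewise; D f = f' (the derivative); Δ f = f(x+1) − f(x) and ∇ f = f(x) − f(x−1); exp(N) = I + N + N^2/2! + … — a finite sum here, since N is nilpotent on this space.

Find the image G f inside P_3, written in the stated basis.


the image equals g(x) = (5/4)x^2 + x + 5

order-1 term: 5
the series for exp(D Δ + D D) f terminates at order 1
exp(D Δ + D D) f = (5/4)x^2 + x + 5


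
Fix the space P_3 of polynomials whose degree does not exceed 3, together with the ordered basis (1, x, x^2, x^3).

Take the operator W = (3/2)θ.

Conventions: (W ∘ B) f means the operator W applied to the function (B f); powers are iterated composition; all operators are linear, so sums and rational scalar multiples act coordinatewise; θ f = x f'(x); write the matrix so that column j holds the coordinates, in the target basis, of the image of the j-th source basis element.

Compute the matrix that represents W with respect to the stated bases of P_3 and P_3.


image of 1: 0
image of x: (3/2)x
image of x^2: 3x^2
image of x^3: (9/2)x^3
each image's coordinates form column j of the matrix

the matrix is [[0, 0, 0, 0]; [0, 3/2, 0, 0]; [0, 0, 3, 0]; [0, 0, 0, 9/2]] (rows listed top to bottom)


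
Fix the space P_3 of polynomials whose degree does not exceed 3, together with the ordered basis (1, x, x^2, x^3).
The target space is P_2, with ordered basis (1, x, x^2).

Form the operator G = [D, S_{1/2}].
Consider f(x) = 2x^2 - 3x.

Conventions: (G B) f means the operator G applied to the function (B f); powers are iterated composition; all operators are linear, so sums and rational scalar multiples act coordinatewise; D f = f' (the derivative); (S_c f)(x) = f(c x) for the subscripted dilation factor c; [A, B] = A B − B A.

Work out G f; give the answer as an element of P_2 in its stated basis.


S_{1/2} f = (1/2)x^2 - (3/2)x
D S_{1/2} f = x - 3/2
D f = 4x - 3
S_{1/2} D f = 2x - 3
[D, S_{1/2}] f = -x + 3/2

the result is g(x) = -x + 3/2


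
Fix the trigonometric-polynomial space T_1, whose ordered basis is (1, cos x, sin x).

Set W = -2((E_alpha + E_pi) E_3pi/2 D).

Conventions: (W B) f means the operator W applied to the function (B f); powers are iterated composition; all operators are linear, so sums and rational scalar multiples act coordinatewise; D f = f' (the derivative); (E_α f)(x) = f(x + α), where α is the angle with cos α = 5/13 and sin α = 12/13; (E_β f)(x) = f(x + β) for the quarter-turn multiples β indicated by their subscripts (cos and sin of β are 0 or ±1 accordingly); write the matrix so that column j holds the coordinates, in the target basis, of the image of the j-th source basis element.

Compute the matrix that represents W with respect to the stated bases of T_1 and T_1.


the matrix is [[0, 0, 0]; [0, 16/13, -24/13]; [0, 24/13, 16/13]] (rows listed top to bottom)

image of 1: 0
image of cos x: (16/13)cos x + (24/13)sin x
image of sin x: -(24/13)cos x + (16/13)sin x
each image's coordinates form column j of the matrix


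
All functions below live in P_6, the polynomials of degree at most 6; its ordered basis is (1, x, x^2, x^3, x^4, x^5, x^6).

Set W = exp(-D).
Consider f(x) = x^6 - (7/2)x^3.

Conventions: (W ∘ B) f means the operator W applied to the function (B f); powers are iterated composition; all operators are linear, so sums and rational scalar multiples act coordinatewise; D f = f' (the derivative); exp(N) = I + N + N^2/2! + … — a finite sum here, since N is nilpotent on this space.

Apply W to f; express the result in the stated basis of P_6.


the image equals g(x) = x^6 - 6x^5 + 15x^4 - (47/2)x^3 + (51/2)x^2 - (33/2)x + 9/2

order-1 term: -6x^5 + (21/2)x^2
order-2 term: 15x^4 - (21/2)x
order-3 term: -20x^3 + 7/2
order-4 term: 15x^2
order-5 term: -6x
order-6 term: 1
the series for exp(-D) f terminates at order 6
exp(-D) f = x^6 - 6x^5 + 15x^4 - (47/2)x^3 + (51/2)x^2 - (33/2)x + 9/2


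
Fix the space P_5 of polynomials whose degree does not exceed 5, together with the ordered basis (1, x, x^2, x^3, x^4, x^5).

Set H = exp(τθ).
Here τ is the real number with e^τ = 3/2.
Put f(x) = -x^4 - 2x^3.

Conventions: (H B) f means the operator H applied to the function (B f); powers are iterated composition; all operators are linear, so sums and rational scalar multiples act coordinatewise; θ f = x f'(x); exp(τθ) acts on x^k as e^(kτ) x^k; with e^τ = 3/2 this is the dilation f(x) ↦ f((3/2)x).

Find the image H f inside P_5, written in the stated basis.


g(x) = -(81/16)x^4 - (27/4)x^3

exp(τθ) x^k = e^(kτ) x^k; with e^τ = 3/2 this sends x^k to (3/2)^k x^k
x^3 ↦ 27/8 x^3
x^4 ↦ 81/16 x^4
applying this coordinatewise to f: exp(τθ) f = -(81/16)x^4 - (27/4)x^3


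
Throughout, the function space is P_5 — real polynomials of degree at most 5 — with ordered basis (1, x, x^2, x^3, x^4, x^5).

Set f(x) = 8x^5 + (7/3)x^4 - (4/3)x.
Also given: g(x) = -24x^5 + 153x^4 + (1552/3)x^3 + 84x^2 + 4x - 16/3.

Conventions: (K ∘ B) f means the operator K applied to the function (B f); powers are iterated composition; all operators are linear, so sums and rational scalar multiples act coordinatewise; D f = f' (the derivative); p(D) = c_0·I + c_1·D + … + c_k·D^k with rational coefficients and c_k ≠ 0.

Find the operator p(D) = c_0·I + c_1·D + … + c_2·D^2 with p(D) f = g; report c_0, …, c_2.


D^0 f = 8x^5 + (7/3)x^4 - (4/3)x
D^1 f = 40x^4 + (28/3)x^3 - 4/3
D^2 f = 160x^3 + 28x^2
matching coefficients of g against c_0 f + c_1 Df + … from the top degree down determines the c_i
solution: c_0 = -3, c_1 = 4, c_2 = 3

c_0 = -3, c_1 = 4, c_2 = 3


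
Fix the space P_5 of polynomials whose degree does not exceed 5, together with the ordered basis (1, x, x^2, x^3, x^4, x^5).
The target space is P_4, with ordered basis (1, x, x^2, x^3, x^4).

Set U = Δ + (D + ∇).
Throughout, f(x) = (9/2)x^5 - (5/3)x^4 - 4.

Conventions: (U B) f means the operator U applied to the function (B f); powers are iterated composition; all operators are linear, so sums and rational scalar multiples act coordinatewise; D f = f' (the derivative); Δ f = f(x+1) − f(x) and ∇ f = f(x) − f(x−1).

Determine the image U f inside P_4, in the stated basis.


Δ f = (45/2)x^4 + (115/3)x^3 + 35x^2 + (95/6)x + 17/6
D f = (45/2)x^4 - (20/3)x^3
∇ f = (45/2)x^4 - (155/3)x^3 + 55x^2 - (175/6)x + 37/6
(D + ∇) f = 45x^4 - (175/3)x^3 + 55x^2 - (175/6)x + 37/6
(Δ + (D + ∇)) f = (135/2)x^4 - 20x^3 + 90x^2 - (40/3)x + 9

the image equals g(x) = (135/2)x^4 - 20x^3 + 90x^2 - (40/3)x + 9


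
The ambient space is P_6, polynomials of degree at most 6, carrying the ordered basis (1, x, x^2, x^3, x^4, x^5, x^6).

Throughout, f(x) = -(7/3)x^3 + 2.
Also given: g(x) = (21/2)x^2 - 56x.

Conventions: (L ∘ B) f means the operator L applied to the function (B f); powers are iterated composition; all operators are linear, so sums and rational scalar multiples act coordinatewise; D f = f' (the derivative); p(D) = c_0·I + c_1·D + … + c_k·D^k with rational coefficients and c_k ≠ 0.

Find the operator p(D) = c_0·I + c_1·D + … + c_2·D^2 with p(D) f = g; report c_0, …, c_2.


c_0 = 0, c_1 = -3/2, c_2 = 4

D^0 f = -(7/3)x^3 + 2
D^1 f = -7x^2
D^2 f = -14x
matching coefficients of g against c_0 f + c_1 Df + … from the top degree down determines the c_i
solution: c_0 = 0, c_1 = -3/2, c_2 = 4


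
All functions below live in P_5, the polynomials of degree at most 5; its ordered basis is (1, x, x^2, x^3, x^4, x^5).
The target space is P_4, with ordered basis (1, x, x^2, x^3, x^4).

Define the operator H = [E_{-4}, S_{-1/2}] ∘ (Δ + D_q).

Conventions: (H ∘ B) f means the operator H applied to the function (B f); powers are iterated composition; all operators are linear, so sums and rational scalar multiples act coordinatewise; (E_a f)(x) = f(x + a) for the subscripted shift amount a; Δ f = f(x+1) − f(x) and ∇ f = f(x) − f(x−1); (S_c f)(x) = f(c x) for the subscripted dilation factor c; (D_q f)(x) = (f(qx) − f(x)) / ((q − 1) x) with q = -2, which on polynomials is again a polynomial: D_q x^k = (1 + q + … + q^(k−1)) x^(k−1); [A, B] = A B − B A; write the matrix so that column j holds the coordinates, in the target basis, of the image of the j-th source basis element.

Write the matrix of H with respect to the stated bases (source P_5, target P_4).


the matrix is [[0, 0, 6, -54, -120, -3210]; [0, 0, 0, -36, -54, -2184]; [0, 0, 0, 0, -9/2, -243]; [0, 0, 0, 0, 0, -48]; [0, 0, 0, 0, 0, 0]] (rows listed top to bottom)

image of 1: 0
image of x: 0
image of x^2: 6
image of x^3: -36x - 54
image of x^4: -(9/2)x^2 - 54x - 120
image of x^5: -48x^3 - 243x^2 - 2184x - 3210
each image's coordinates form column j of the matrix


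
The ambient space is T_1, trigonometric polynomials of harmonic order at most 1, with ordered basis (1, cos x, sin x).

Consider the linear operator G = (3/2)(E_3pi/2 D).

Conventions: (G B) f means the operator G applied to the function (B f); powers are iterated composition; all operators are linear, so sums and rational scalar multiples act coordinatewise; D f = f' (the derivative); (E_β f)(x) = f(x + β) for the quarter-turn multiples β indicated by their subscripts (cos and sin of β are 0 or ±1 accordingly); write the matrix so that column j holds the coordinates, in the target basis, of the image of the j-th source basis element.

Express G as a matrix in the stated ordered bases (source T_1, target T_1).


image of 1: 0
image of cos x: (3/2)cos x
image of sin x: (3/2)sin x
each image's coordinates form column j of the matrix

the matrix is [[0, 0, 0]; [0, 3/2, 0]; [0, 0, 3/2]] (rows listed top to bottom)
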